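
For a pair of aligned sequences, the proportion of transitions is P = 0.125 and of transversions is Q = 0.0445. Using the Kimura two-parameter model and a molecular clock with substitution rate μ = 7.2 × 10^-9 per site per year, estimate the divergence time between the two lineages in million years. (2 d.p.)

Under the Kimura two-parameter model, d = −½ ln(1 − 2P − Q) − ¼ ln(1 − 2Q).
1 − 2P − Q = 0.7055, giving −½ ln(0.7055) = 0.174424.
1 − 2Q = 0.911, giving −¼ ln(0.911) = 0.023303.
d = 0.174424 + 0.023303 = 0.197727.
Under a molecular clock d = 2μt, so t = d/(2μ) = 0.197727 / (2 × 7.2 × 10^-9) = 13.73 million years.

13.73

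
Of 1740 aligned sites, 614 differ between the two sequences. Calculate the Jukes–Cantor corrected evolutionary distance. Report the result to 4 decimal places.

p = 614/1740 ≈ 0.352874.
d = −(3/4) ln(1 − 4p/3) = −0.75 ln(1 − 0.470499) = −0.75 ln(0.529501)
  = −0.75 × (-0.635820) = 0.476865 substitutions/site.

0.4769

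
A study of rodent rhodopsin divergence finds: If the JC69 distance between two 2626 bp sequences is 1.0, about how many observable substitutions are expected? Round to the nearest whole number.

Invert JC69: p = (3/4)(1 − e^(−4d/3)) = 0.75 × (1 − e^(-1.333333)) = 0.75 × (1 − 0.263597) = 0.552302.
Expected differing sites = pL ≈ 0.552302 × 2626 = 1450.345052 ≈ 1450.

1450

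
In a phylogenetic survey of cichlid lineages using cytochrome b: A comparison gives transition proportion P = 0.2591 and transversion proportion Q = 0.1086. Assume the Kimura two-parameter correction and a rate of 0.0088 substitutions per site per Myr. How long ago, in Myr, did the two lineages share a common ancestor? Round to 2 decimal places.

Under the Kimura two-parameter model, d = −½ ln(1 − 2P − Q) − ¼ ln(1 − 2Q).
1 − 2P − Q = 0.3732, giving −½ ln(0.3732) = 0.492820.
1 − 2Q = 0.7828, giving −¼ ln(0.7828) = 0.061220.
d = 0.492820 + 0.061220 = 0.554040.
Under a molecular clock d = 2μt, so t = d/(2μ) = 0.554040 / (2 × 0.0088) = 31.48 Myr.

31.48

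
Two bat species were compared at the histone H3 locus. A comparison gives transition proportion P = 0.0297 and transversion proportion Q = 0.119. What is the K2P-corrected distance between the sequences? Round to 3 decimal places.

Under the Kimura two-parameter model, d = −½ ln(1 − 2P − Q) − ¼ ln(1 − 2Q).
1 − 2P − Q = 0.8216, giving −½ ln(0.8216) = 0.098251.
1 − 2Q = 0.762, giving −¼ ln(0.762) = 0.067952.
d = 0.098251 + 0.067952 = 0.166203.

0.166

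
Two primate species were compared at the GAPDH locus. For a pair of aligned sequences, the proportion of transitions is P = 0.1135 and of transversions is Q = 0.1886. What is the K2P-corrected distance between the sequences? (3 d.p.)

0.387

Under the Kimura two-parameter model, d = −½ ln(1 − 2P − Q) − ¼ ln(1 − 2Q).
1 − 2P − Q = 0.5844, giving −½ ln(0.5844) = 0.268585.
1 − 2Q = 0.6228, giving −¼ ln(0.6228) = 0.118382.
d = 0.268585 + 0.118382 = 0.386967.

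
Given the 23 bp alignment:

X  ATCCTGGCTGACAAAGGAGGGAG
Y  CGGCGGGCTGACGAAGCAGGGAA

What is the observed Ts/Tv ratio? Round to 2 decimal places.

Transitions are A↔G and C↔T; transversions are all other mismatches.
Transitions: 2. Transversions: 5.
R = 2/5 = 0.40.

0.40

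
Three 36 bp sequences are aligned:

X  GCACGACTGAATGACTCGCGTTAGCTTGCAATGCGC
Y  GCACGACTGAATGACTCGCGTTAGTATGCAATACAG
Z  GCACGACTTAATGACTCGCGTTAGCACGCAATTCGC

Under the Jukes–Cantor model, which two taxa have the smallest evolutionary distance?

X and Z

X–Y: 5/36 differ, p = 0.139, d = 0.154.
X–Z: 4/36 differ, p = 0.111, d = 0.120.
Y–Z: 6/36 differ, p = 0.167, d = 0.188.
The smallest distance is between X and Z.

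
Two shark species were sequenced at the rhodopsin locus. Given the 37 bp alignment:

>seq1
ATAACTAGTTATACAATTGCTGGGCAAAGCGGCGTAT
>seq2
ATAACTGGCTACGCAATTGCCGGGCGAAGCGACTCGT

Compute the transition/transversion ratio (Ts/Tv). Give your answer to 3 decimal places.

Transitions are A↔G and C↔T; transversions are all other mismatches.
Transitions: 9. Transversions: 1.
R = 9/1 = 9.000.

9.000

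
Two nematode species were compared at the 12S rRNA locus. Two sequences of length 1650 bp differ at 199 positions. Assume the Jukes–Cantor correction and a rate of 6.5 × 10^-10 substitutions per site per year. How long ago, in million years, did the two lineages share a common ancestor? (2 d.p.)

101.14

p = 199/1650 ≈ 0.120606.
d = −(3/4) ln(1 − 4p/3) = −0.75 ln(1 − 0.160808) = −0.75 ln(0.839192)
  = −0.75 × (-0.175316) = 0.131487 substitutions/site.
Under a molecular clock d = 2μt, so t = d/(2μ) = 0.131487 / (2 × 6.5 × 10^-10) = 101.14 million years.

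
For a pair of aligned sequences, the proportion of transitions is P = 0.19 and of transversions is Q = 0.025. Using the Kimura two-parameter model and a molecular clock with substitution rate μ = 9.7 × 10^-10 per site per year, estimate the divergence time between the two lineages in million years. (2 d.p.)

140.42

Under the Kimura two-parameter model, d = −½ ln(1 − 2P − Q) − ¼ ln(1 − 2Q).
1 − 2P − Q = 0.595, giving −½ ln(0.595) = 0.259597.
1 − 2Q = 0.95, giving −¼ ln(0.95) = 0.012823.
d = 0.259597 + 0.012823 = 0.272420.
Under a molecular clock d = 2μt, so t = d/(2μ) = 0.272420 / (2 × 9.7 × 10^-10) = 140.42 million years.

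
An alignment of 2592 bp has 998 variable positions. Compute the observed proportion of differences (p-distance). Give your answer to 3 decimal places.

0.385

p = 998/2592 = 0.385030… ≈ 0.385 (to 3 d.p.).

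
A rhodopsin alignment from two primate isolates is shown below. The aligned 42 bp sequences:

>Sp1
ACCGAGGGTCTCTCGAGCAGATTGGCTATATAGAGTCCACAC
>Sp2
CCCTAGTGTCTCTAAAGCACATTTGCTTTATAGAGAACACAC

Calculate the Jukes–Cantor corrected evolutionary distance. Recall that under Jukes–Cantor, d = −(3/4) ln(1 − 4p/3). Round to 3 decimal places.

The sequences differ at 10 of 42 sites (1, 4, 7, 14, 15, 20, 24, 28, 36, 37), so p = 10/42 ≈ 0.238095.
d = −(3/4) ln(1 − 4p/3) = −0.75 ln(1 − 0.31746) = −0.75 ln(0.68254)
  = −0.75 × (-0.381934) = 0.286451 substitutions/site.

0.286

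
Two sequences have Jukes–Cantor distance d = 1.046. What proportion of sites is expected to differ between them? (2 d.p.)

0.56

p = (3/4)(1 − e^(−4d/3)) = 0.75 × (1 − e^(-1.394667)) = 0.75 × (1 − 0.247916) = 0.564063.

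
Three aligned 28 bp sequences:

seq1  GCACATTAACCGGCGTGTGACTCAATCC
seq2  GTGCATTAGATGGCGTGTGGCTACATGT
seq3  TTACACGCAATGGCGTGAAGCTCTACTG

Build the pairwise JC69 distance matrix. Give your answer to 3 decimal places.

seq1–seq2: 10/28 sites differ → p ≈ 0.357143, d = −0.75 ln(1 − 0.476191) = 0.484971 ≈ 0.485.
seq1–seq3: 14/28 sites differ → p = 0.5, d = −0.75 ln(1 − 0.666667) = 0.823960 ≈ 0.824.
seq2–seq3: 13/28 sites differ → p ≈ 0.464286, d = −0.75 ln(1 − 0.619048) = 0.723811 ≈ 0.724.

d(seq1,seq2) = 0.485, d(seq1,seq3) = 0.824, d(seq2,seq3) = 0.724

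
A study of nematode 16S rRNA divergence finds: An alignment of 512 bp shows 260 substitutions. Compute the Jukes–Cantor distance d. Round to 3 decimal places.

0.848

p = 260/512 ≈ 0.507813.
d = −(3/4) ln(1 − 4p/3) = −0.75 ln(1 − 0.677084) = −0.75 ln(0.322916)
  = −0.75 × (-1.130363) = 0.847772 substitutions/site.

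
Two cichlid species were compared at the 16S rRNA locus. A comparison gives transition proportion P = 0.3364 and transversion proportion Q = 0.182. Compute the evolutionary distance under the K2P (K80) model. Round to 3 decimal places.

1.078

Under the Kimura two-parameter model, d = −½ ln(1 − 2P − Q) − ¼ ln(1 − 2Q).
1 − 2P − Q = 0.1452, giving −½ ln(0.1452) = 0.964822.
1 − 2Q = 0.636, giving −¼ ln(0.636) = 0.113139.
d = 0.964822 + 0.113139 = 1.077961.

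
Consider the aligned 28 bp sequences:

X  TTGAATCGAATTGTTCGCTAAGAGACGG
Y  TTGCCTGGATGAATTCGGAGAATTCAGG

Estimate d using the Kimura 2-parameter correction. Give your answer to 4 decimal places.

Of 28 sites, 3 differences are transitions and 12 are transversions, so P = 3/28 ≈ 0.107143 and Q = 12/28 ≈ 0.428571.
Under the Kimura two-parameter model, d = −½ ln(1 − 2P − Q) − ¼ ln(1 − 2Q).
1 − 2P − Q = 0.357143, giving −½ ln(0.357143) = 0.514810.
1 − 2Q = 0.142858, giving −¼ ln(0.142858) = 0.486476.
d = 0.514810 + 0.486476 = 1.001286.

1.0013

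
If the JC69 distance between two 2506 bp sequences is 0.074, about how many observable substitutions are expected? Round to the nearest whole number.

177

Invert JC69: p = (3/4)(1 − e^(−4d/3)) = 0.75 × (1 − e^(-0.098667)) = 0.75 × (1 − 0.906044) = 0.070467.
Expected differing sites = pL ≈ 0.070467 × 2506 = 176.590302 ≈ 177.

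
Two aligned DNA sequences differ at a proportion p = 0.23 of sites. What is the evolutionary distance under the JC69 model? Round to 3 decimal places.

d = −(3/4) ln(1 − 4p/3) = −0.75 ln(1 − 0.306667) = −0.75 ln(0.693333)
  = −0.75 × (-0.366245) = 0.274684 substitutions/site.

0.275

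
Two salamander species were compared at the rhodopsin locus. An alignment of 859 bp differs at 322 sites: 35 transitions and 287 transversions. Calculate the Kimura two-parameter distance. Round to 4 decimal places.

0.5444

P = 35/859 ≈ 0.040745 and Q = 287/859 ≈ 0.334109.
Under the Kimura two-parameter model, d = −½ ln(1 − 2P − Q) − ¼ ln(1 − 2Q).
1 − 2P − Q = 0.584401, giving −½ ln(0.584401) = 0.268584.
1 − 2Q = 0.331782, giving −¼ ln(0.331782) = 0.275819.
d = 0.268584 + 0.275819 = 0.544403.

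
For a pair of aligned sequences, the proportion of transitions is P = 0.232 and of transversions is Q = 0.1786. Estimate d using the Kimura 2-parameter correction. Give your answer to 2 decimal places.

0.62

Under the Kimura two-parameter model, d = −½ ln(1 − 2P − Q) − ¼ ln(1 − 2Q).
1 − 2P − Q = 0.3574, giving −½ ln(0.3574) = 0.514450.
1 − 2Q = 0.6428, giving −¼ ln(0.6428) = 0.110480.
d = 0.514450 + 0.110480 = 0.624930.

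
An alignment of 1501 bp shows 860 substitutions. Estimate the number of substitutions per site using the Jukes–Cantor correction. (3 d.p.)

1.083

p = 860/1501 ≈ 0.572951.
d = −(3/4) ln(1 − 4p/3) = −0.75 ln(1 − 0.763935) = −0.75 ln(0.236065)
  = −0.75 × (-1.443648) = 1.082736 substitutions/site.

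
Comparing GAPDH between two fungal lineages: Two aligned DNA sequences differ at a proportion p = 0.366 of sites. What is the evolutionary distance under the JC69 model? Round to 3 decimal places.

d = −(3/4) ln(1 − 4p/3) = −0.75 ln(1 − 0.488) = −0.75 ln(0.512)
  = −0.75 × (-0.669431) = 0.502073 substitutions/site.

0.502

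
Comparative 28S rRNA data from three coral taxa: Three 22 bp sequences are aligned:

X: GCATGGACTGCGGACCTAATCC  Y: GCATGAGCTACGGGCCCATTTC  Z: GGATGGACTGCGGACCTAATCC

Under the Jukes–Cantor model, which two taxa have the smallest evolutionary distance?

X and Z

X–Y: 7/22 differ, p = 0.318, d = 0.414.
X–Z: 1/22 differ, p = 0.045, d = 0.047.
Y–Z: 8/22 differ, p = 0.364, d = 0.497.
The smallest distance is between X and Z.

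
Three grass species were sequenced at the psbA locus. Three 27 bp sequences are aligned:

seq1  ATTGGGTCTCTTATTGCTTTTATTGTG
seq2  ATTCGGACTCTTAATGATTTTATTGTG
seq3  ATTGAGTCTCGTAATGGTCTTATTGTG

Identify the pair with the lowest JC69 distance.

seq1 and seq2

seq1–seq2: 4/27 differ, p = 0.148, d = 0.165.
seq1–seq3: 5/27 differ, p = 0.185, d = 0.213.
seq2–seq3: 6/27 differ, p = 0.222, d = 0.264.
The smallest distance is between seq1 and seq2.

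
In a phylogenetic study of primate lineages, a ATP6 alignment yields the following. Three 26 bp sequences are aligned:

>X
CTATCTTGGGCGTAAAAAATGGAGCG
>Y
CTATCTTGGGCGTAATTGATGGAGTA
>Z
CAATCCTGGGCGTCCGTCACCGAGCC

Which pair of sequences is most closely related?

X and Y

X–Y: 5/26 differ, p = 0.192, d = 0.222.
X–Z: 10/26 differ, p = 0.385, d = 0.539.
Y–Z: 10/26 differ, p = 0.385, d = 0.539.
The smallest distance is between X and Y.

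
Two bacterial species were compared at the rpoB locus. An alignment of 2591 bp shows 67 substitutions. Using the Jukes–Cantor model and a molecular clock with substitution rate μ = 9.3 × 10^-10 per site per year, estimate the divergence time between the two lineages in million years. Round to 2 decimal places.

p = 67/2591 ≈ 0.025859.
d = −(3/4) ln(1 − 4p/3) = −0.75 ln(1 − 0.034479) = −0.75 ln(0.965521)
  = −0.75 × (-0.035087) = 0.026315 substitutions/site.
Under a molecular clock d = 2μt, so t = d/(2μ) = 0.026315 / (2 × 9.3 × 10^-10) = 14.15 million years.

14.15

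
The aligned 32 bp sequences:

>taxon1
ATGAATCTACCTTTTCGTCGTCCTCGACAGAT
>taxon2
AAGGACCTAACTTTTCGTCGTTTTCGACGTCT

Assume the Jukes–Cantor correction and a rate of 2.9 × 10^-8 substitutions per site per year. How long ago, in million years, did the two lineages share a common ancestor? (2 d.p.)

6.08

The sequences differ at 9 of 32 sites (2, 4, 6, 10, 22, 23, 29, 30, 31), so p = 9/32 = 0.28125.
d = −(3/4) ln(1 − 4p/3) = −0.75 ln(1 − 0.375) = −0.75 ln(0.625)
  = −0.75 × (-0.470004) = 0.352503 substitutions/site.
Under a molecular clock d = 2μt, so t = d/(2μ) = 0.352503 / (2 × 2.9 × 10^-8) = 6.08 million years.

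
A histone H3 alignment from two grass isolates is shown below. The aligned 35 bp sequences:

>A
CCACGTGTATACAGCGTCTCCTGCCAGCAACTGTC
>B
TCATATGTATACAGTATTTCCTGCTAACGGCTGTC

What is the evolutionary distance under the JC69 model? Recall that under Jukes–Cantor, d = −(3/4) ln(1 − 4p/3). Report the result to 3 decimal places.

0.360

The sequences differ at 10 of 35 sites (1, 4, 5, 15, 16, 18, 25, 27, 29, 30), so p = 10/35 ≈ 0.285714.
d = −(3/4) ln(1 − 4p/3) = −0.75 ln(1 − 0.380952) = −0.75 ln(0.619048)
  = −0.75 × (-0.479572) = 0.359679 substitutions/site.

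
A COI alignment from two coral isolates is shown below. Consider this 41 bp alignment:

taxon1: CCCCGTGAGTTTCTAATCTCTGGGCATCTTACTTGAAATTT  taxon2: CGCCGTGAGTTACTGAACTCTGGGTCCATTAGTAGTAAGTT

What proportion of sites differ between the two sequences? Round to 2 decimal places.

0.29

The sequences differ at 12 of 41 positions.
p = 12/41 = 0.292682… ≈ 0.29 (to 2 d.p.).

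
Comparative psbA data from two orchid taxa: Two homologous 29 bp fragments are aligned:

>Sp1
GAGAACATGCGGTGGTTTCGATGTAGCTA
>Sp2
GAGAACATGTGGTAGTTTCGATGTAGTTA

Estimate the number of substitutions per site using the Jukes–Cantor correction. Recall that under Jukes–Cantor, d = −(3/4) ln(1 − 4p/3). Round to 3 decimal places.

0.111

The sequences differ at 3 of 29 sites (10, 14, 27), so p = 3/29 ≈ 0.103448.
d = −(3/4) ln(1 − 4p/3) = −0.75 ln(1 − 0.137931) = −0.75 ln(0.862069)
  = −0.75 × (-0.148420) = 0.111315 substitutions/site.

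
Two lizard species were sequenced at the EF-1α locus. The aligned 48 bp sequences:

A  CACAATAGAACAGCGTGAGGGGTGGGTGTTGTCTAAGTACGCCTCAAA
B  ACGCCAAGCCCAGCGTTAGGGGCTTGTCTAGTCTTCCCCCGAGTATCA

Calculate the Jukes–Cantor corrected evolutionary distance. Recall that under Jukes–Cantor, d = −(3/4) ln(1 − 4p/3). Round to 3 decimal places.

0.824

The sequences differ at 24 of 48 sites, so p = 24/48 = 0.5.
d = −(3/4) ln(1 − 4p/3) = −0.75 ln(1 − 0.666667) = −0.75 ln(0.333333)
  = −0.75 × (-1.098613) = 0.823960 substitutions/site.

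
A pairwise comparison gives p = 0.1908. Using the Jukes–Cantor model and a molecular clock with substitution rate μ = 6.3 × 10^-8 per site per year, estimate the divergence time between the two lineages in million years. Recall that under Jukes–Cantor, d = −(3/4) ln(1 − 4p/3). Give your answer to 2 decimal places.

d = −(3/4) ln(1 − 4p/3) = −0.75 ln(1 − 0.2544) = −0.75 ln(0.7456)
  = −0.75 × (-0.293566) = 0.220175 substitutions/site.
Under a molecular clock d = 2μt, so t = d/(2μ) = 0.220175 / (2 × 6.3 × 10^-8) = 1.75 million years.

1.75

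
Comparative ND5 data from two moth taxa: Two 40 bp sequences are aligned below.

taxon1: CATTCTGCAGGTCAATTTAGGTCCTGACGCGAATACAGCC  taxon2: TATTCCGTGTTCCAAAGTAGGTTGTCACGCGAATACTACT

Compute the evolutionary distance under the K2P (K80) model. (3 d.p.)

Of 40 sites, 8 differences are transitions and 7 are transversions, so P = 8/40 = 0.2 and Q = 7/40 = 0.175.
Under the Kimura two-parameter model, d = −½ ln(1 − 2P − Q) − ¼ ln(1 − 2Q).
1 − 2P − Q = 0.425, giving −½ ln(0.425) = 0.427833.
1 − 2Q = 0.65, giving −¼ ln(0.65) = 0.107696.
d = 0.427833 + 0.107696 = 0.535529.

0.536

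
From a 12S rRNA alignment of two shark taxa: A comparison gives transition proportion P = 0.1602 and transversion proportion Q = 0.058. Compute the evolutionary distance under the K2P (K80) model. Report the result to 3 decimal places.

Under the Kimura two-parameter model, d = −½ ln(1 − 2P − Q) − ¼ ln(1 − 2Q).
1 − 2P − Q = 0.6216, giving −½ ln(0.6216) = 0.237729.
1 − 2Q = 0.884, giving −¼ ln(0.884) = 0.030825.
d = 0.237729 + 0.030825 = 0.268554.

0.269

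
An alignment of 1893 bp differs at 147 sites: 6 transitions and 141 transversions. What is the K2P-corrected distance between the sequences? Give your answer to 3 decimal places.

P = 6/1893 ≈ 0.00317 and Q = 141/1893 ≈ 0.074485.
Under the Kimura two-parameter model, d = −½ ln(1 − 2P − Q) − ¼ ln(1 − 2Q).
1 − 2P − Q = 0.919175, giving −½ ln(0.919175) = 0.042139.
1 − 2Q = 0.85103, giving −¼ ln(0.85103) = 0.040327.
d = 0.042139 + 0.040327 = 0.082466.

0.082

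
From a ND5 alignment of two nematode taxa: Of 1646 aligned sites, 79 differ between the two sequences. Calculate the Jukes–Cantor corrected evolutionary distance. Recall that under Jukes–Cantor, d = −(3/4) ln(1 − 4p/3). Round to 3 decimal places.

0.050

p = 79/1646 ≈ 0.047995.
d = −(3/4) ln(1 − 4p/3) = −0.75 ln(1 − 0.063993) = −0.75 ln(0.936007)
  = −0.75 × (-0.066132) = 0.049599 substitutions/site.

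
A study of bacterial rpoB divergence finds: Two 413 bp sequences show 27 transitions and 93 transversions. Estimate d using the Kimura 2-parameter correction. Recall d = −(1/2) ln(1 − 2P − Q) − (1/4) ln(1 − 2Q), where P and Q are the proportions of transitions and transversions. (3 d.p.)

P = 27/413 ≈ 0.065375 and Q = 93/413 ≈ 0.225182.
Under the Kimura two-parameter model, d = −½ ln(1 − 2P − Q) − ¼ ln(1 − 2Q).
1 − 2P − Q = 0.644068, giving −½ ln(0.644068) = 0.219975.
1 − 2Q = 0.549636, giving −¼ ln(0.549636) = 0.149625.
d = 0.219975 + 0.149625 = 0.369600.

0.370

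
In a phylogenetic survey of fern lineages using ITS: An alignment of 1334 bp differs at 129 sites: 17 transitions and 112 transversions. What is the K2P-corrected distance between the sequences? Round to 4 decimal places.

0.1039

P = 17/1334 ≈ 0.012744 and Q = 112/1334 ≈ 0.083958.
Under the Kimura two-parameter model, d = −½ ln(1 − 2P − Q) − ¼ ln(1 − 2Q).
1 − 2P − Q = 0.890554, giving −½ ln(0.890554) = 0.057956.
1 − 2Q = 0.832084, giving −¼ ln(0.832084) = 0.045955.
d = 0.057956 + 0.045955 = 0.103911.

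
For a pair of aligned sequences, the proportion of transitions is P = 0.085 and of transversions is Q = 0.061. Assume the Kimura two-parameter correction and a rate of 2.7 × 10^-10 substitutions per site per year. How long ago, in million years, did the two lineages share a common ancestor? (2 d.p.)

Under the Kimura two-parameter model, d = −½ ln(1 − 2P − Q) − ¼ ln(1 − 2Q).
1 − 2P − Q = 0.769, giving −½ ln(0.769) = 0.131332.
1 − 2Q = 0.878, giving −¼ ln(0.878) = 0.032527.
d = 0.131332 + 0.032527 = 0.163859.
Under a molecular clock d = 2μt, so t = d/(2μ) = 0.163859 / (2 × 2.7 × 10^-10) = 303.44 million years.

303.44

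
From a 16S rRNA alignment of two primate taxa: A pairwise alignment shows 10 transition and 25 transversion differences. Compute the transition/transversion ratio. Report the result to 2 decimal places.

R = 10/25 = 0.40.

0.40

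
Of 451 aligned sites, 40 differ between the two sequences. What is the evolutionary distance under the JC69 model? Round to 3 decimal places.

0.094

p = 40/451 ≈ 0.088692.
d = −(3/4) ln(1 − 4p/3) = −0.75 ln(1 − 0.118256) = −0.75 ln(0.881744)
  = −0.75 × (-0.125854) = 0.094391 substitutions/site.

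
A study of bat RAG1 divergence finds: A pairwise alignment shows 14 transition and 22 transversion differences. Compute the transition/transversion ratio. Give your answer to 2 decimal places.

R = 14/22 = 0.636363… ≈ 0.64 (to 2 d.p.).

0.64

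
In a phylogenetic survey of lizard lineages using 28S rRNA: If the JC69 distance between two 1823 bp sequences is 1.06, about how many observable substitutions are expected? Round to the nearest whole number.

Invert JC69: p = (3/4)(1 − e^(−4d/3)) = 0.75 × (1 − e^(-1.413333)) = 0.75 × (1 − 0.243331) = 0.567502.
Expected differing sites = pL ≈ 0.567502 × 1823 = 1034.556146 ≈ 1035.

1035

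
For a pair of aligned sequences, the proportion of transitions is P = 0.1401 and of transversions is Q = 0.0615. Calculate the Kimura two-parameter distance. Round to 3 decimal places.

Under the Kimura two-parameter model, d = −½ ln(1 − 2P − Q) − ¼ ln(1 − 2Q).
1 − 2P − Q = 0.6583, giving −½ ln(0.6583) = 0.209047.
1 − 2Q = 0.877, giving −¼ ln(0.877) = 0.032812.
d = 0.209047 + 0.032812 = 0.241859.

0.242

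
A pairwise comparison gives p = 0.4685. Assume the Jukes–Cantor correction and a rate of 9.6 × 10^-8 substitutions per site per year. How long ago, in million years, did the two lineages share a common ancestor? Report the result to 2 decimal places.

d = −(3/4) ln(1 − 4p/3) = −0.75 ln(1 − 0.624667) = −0.75 ln(0.375333)
  = −0.75 × (-0.979942) = 0.734957 substitutions/site.
Under a molecular clock d = 2μt, so t = d/(2μ) = 0.734957 / (2 × 9.6 × 10^-8) = 3.83 million years.

3.83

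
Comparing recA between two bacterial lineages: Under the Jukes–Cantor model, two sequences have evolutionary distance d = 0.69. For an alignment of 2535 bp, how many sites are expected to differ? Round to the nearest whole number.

Invert JC69: p = (3/4)(1 − e^(−4d/3)) = 0.75 × (1 − e^(-0.92)) = 0.75 × (1 − 0.398519) = 0.451111.
Expected differing sites = pL ≈ 0.451111 × 2535 = 1143.566385 ≈ 1144.

1144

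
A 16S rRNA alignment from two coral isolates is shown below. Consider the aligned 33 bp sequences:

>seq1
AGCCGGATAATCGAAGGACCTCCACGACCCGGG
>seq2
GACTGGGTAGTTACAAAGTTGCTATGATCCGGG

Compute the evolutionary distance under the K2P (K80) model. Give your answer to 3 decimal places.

Of 33 sites, 15 differences are transitions and 2 are transversions, so P = 15/33 ≈ 0.454545 and Q = 2/33 ≈ 0.060606.
Under the Kimura two-parameter model, d = −½ ln(1 − 2P − Q) − ¼ ln(1 − 2Q).
1 − 2P − Q = 0.030304, giving −½ ln(0.030304) = 1.748238.
1 − 2Q = 0.878788, giving −¼ ln(0.878788) = 0.032303.
d = 1.748238 + 0.032303 = 1.780541.

1.781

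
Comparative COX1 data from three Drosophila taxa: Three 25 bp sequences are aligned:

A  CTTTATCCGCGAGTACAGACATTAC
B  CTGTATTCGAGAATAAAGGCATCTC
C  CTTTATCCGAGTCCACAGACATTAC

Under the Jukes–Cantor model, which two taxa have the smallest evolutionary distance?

A and C

A–B: 8/25 differ, p = 0.320, d = 0.417.
A–C: 4/25 differ, p = 0.160, d = 0.180.
B–C: 9/25 differ, p = 0.360, d = 0.490.
The smallest distance is between A and C.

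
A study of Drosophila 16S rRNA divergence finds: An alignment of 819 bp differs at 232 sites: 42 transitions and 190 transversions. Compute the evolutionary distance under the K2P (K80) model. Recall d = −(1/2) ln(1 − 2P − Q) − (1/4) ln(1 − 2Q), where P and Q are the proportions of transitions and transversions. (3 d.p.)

P = 42/819 ≈ 0.051282 and Q = 190/819 ≈ 0.23199.
Under the Kimura two-parameter model, d = −½ ln(1 − 2P − Q) − ¼ ln(1 − 2Q).
1 − 2P − Q = 0.665446, giving −½ ln(0.665446) = 0.203649.
1 − 2Q = 0.53602, giving −¼ ln(0.53602) = 0.155896.
d = 0.203649 + 0.155896 = 0.359545.

0.360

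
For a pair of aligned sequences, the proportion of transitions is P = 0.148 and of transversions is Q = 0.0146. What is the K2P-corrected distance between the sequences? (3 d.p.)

Under the Kimura two-parameter model, d = −½ ln(1 − 2P − Q) − ¼ ln(1 − 2Q).
1 − 2P − Q = 0.6894, giving −½ ln(0.6894) = 0.185967.
1 − 2Q = 0.9708, giving −¼ ln(0.9708) = 0.007409.
d = 0.185967 + 0.007409 = 0.193376.

0.193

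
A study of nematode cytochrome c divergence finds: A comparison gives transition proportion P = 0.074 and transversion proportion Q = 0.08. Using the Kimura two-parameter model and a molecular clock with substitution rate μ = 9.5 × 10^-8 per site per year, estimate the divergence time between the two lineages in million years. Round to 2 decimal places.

Under the Kimura two-parameter model, d = −½ ln(1 − 2P − Q) − ¼ ln(1 − 2Q).
1 − 2P − Q = 0.772, giving −½ ln(0.772) = 0.129385.
1 − 2Q = 0.84, giving −¼ ln(0.84) = 0.043588.
d = 0.129385 + 0.043588 = 0.172973.
Under a molecular clock d = 2μt, so t = d/(2μ) = 0.172973 / (2 × 9.5 × 10^-8) = 0.91 million years.

0.91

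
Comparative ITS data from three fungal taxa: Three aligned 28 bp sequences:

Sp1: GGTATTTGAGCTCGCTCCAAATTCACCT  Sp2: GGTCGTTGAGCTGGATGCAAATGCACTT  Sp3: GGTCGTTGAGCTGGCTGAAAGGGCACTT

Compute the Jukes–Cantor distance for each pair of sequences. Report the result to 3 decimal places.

d(Sp1,Sp2) = 0.304, d(Sp1,Sp3) = 0.420, d(Sp2,Sp3) = 0.158

Sp1–Sp2: 7/28 sites differ → p = 0.25, d = −0.75 ln(1 − 0.333333) = 0.304098 ≈ 0.304.
Sp1–Sp3: 9/28 sites differ → p ≈ 0.321429, d = −0.75 ln(1 − 0.428572) = 0.419713 ≈ 0.420.
Sp2–Sp3: 4/28 sites differ → p ≈ 0.142857, d = −0.75 ln(1 − 0.190476) = 0.158482 ≈ 0.158.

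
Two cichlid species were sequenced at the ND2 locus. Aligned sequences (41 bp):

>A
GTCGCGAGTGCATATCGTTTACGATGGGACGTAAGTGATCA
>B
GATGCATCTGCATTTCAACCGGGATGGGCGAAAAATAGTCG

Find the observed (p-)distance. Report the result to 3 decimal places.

The sequences differ at 20 of 41 positions.
p = 20/41 = 0.487804… ≈ 0.488 (to 3 d.p.).

0.488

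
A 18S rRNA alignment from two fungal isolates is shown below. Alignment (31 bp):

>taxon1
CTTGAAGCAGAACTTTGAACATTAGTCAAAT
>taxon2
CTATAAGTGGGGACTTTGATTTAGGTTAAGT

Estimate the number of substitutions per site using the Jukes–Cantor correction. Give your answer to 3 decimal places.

0.874

The sequences differ at 16 of 31 sites, so p = 16/31 ≈ 0.516129.
d = −(3/4) ln(1 − 4p/3) = −0.75 ln(1 − 0.688172) = −0.75 ln(0.311828)
  = −0.75 × (-1.165304) = 0.873978 substitutions/site.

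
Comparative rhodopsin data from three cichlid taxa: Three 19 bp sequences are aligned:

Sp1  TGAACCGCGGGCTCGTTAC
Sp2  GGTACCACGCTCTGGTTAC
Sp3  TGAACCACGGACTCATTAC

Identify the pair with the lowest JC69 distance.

Sp1–Sp2: 6/19 differ, p = 0.316, d = 0.410.
Sp1–Sp3: 3/19 differ, p = 0.158, d = 0.177.
Sp2–Sp3: 6/19 differ, p = 0.316, d = 0.410.
The smallest distance is between Sp1 and Sp3.

Sp1 and Sp3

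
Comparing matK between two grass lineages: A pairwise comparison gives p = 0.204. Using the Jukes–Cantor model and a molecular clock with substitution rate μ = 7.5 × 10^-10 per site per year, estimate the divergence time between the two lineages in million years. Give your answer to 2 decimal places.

d = −(3/4) ln(1 − 4p/3) = −0.75 ln(1 − 0.272) = −0.75 ln(0.728)
  = −0.75 × (-0.317454) = 0.238091 substitutions/site.
Under a molecular clock d = 2μt, so t = d/(2μ) = 0.238091 / (2 × 7.5 × 10^-10) = 158.73 million years.

158.73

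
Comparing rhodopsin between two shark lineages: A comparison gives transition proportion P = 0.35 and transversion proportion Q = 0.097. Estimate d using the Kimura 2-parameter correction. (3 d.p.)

Under the Kimura two-parameter model, d = −½ ln(1 − 2P − Q) − ¼ ln(1 − 2Q).
1 − 2P − Q = 0.203, giving −½ ln(0.203) = 0.797275.
1 − 2Q = 0.806, giving −¼ ln(0.806) = 0.053918.
d = 0.797275 + 0.053918 = 0.851193.

0.851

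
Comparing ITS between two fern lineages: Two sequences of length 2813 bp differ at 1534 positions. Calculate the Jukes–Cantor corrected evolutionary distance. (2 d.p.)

0.97

p = 1534/2813 ≈ 0.545325.
d = −(3/4) ln(1 − 4p/3) = −0.75 ln(1 − 0.7271) = −0.75 ln(0.2729)
  = −0.75 × (-1.298650) = 0.973988 substitutions/site.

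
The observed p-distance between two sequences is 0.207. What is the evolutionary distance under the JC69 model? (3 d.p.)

d = −(3/4) ln(1 − 4p/3) = −0.75 ln(1 − 0.276) = −0.75 ln(0.724)
  = −0.75 × (-0.322964) = 0.242223 substitutions/site.

0.242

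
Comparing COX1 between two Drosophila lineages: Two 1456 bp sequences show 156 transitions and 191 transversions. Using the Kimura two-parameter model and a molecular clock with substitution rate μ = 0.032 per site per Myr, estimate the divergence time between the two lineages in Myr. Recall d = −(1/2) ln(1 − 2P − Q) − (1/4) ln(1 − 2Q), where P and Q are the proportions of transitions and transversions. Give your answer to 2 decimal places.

P = 156/1456 ≈ 0.107143 and Q = 191/1456 ≈ 0.131181.
Under the Kimura two-parameter model, d = −½ ln(1 − 2P − Q) − ¼ ln(1 − 2Q).
1 − 2P − Q = 0.654533, giving −½ ln(0.654533) = 0.211917.
1 − 2Q = 0.737638, giving −¼ ln(0.737638) = 0.076076.
d = 0.211917 + 0.076076 = 0.287993.
Under a molecular clock d = 2μt, so t = d/(2μ) = 0.287993 / (2 × 0.032) = 4.50 Myr.

4.50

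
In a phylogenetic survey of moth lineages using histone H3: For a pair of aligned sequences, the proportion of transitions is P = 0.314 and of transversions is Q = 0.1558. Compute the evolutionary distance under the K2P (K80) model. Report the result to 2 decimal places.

0.86

Under the Kimura two-parameter model, d = −½ ln(1 − 2P − Q) − ¼ ln(1 − 2Q).
1 − 2P − Q = 0.2162, giving −½ ln(0.2162) = 0.765776.
1 − 2Q = 0.6884, giving −¼ ln(0.6884) = 0.093346.
d = 0.765776 + 0.093346 = 0.859122.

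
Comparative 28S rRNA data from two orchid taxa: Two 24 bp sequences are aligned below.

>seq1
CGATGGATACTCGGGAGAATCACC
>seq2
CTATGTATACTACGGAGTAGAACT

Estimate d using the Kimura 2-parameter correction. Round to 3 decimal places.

0.454

Of 24 sites, 1 differences are transitions and 7 are transversions, so P = 1/24 ≈ 0.041667 and Q = 7/24 ≈ 0.291667.
Under the Kimura two-parameter model, d = −½ ln(1 − 2P − Q) − ¼ ln(1 − 2Q).
1 − 2P − Q = 0.624999, giving −½ ln(0.624999) = 0.235003.
1 − 2Q = 0.416666, giving −¼ ln(0.416666) = 0.218868.
d = 0.235003 + 0.218868 = 0.453871.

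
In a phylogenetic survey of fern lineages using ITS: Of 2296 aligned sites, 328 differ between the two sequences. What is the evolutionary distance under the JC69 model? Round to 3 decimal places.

0.158

p = 328/2296 ≈ 0.142857.
d = −(3/4) ln(1 − 4p/3) = −0.75 ln(1 − 0.190476) = −0.75 ln(0.809524)
  = −0.75 × (-0.211309) = 0.158482 substitutions/site.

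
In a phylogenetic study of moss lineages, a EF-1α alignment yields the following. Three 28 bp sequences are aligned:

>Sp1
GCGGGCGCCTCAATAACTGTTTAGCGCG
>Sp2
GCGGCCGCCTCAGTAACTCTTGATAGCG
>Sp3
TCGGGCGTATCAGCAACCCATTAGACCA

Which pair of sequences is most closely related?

Sp1–Sp2: 6/28 differ, p = 0.214, d = 0.252.
Sp1–Sp3: 11/28 differ, p = 0.393, d = 0.556.
Sp2–Sp3: 11/28 differ, p = 0.393, d = 0.556.
The smallest distance is between Sp1 and Sp2.

Sp1 and Sp2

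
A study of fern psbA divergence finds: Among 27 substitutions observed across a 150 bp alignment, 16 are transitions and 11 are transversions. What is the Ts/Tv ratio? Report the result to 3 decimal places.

1.455

R = 16/11 = 1.454545… ≈ 1.455 (to 3 d.p.).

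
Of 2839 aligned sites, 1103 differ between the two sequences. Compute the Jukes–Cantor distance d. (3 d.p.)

p = 1103/2839 ≈ 0.388517.
d = −(3/4) ln(1 − 4p/3) = −0.75 ln(1 − 0.518023) = −0.75 ln(0.481977)
  = −0.75 × (-0.729859) = 0.547394 substitutions/site.

0.547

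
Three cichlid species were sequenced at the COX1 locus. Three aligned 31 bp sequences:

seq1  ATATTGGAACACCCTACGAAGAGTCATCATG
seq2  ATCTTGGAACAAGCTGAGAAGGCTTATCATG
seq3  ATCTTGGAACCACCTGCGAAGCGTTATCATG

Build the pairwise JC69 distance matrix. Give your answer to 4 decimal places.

d(seq1,seq2) = 0.3163, d(seq1,seq3) = 0.2239, d(seq2,seq3) = 0.1816

seq1–seq2: 8/31 sites differ → p ≈ 0.258065, d = −0.75 ln(1 − 0.344087) = 0.316295 ≈ 0.3163.
seq1–seq3: 6/31 sites differ → p ≈ 0.193548, d = −0.75 ln(1 − 0.258064) = 0.223869 ≈ 0.2239.
seq2–seq3: 5/31 sites differ → p ≈ 0.16129, d = −0.75 ln(1 − 0.215053) = 0.181604 ≈ 0.1816.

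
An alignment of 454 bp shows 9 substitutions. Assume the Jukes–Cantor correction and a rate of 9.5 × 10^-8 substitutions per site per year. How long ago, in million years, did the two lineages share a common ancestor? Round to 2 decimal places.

0.11

p = 9/454 ≈ 0.019824.
d = −(3/4) ln(1 − 4p/3) = −0.75 ln(1 − 0.026432) = −0.75 ln(0.973568)
  = −0.75 × (-0.026788) = 0.020091 substitutions/site.
Under a molecular clock d = 2μt, so t = d/(2μ) = 0.020091 / (2 × 9.5 × 10^-8) = 0.11 million years.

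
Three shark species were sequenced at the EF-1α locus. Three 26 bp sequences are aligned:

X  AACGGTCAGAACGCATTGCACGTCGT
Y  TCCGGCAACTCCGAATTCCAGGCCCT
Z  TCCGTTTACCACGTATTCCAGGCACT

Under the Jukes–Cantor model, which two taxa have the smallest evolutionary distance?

Y and Z

X–Y: 12/26 differ, p = 0.462, d = 0.717.
X–Z: 12/26 differ, p = 0.462, d = 0.717.
Y–Z: 7/26 differ, p = 0.269, d = 0.334.
The smallest distance is between Y and Z.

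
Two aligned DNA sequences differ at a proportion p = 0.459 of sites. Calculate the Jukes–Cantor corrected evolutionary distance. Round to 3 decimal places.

d = −(3/4) ln(1 − 4p/3) = −0.75 ln(1 − 0.612) = −0.75 ln(0.388)
  = −0.75 × (-0.946750) = 0.710063 substitutions/site.

0.710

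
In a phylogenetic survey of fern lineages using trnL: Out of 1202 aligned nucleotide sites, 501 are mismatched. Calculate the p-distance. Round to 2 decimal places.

p = 501/1202 = 0.416805… ≈ 0.42 (to 2 d.p.).

0.42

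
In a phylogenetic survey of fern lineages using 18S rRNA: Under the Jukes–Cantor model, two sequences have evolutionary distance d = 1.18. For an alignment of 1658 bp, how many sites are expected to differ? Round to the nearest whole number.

Invert JC69: p = (3/4)(1 − e^(−4d/3)) = 0.75 × (1 − e^(-1.573333)) = 0.75 × (1 − 0.207353) = 0.594485.
Expected differing sites = pL ≈ 0.594485 × 1658 = 985.65613 ≈ 986.

986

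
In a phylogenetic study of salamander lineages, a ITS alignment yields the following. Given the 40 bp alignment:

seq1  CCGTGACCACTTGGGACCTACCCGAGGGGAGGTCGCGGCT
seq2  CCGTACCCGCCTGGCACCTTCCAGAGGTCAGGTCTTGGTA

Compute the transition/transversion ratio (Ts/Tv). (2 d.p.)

Transitions are A↔G and C↔T; transversions are all other mismatches.
Transitions: 5. Transversions: 8.
R = 5/8 = 0.625 ≈ 0.63 (to 2 d.p.).

0.63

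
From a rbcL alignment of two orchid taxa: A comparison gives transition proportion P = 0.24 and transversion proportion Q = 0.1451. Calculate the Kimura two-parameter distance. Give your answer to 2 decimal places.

0.58

Under the Kimura two-parameter model, d = −½ ln(1 − 2P − Q) − ¼ ln(1 − 2Q).
1 − 2P − Q = 0.3749, giving −½ ln(0.3749) = 0.490548.
1 − 2Q = 0.7098, giving −¼ ln(0.7098) = 0.085693.
d = 0.490548 + 0.085693 = 0.576241.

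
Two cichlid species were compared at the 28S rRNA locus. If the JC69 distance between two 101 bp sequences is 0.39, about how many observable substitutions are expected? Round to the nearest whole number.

31

Invert JC69: p = (3/4)(1 − e^(−4d/3)) = 0.75 × (1 − e^(-0.52)) = 0.75 × (1 − 0.594521) = 0.304109.
Expected differing sites = pL ≈ 0.304109 × 101 = 30.715009 ≈ 31.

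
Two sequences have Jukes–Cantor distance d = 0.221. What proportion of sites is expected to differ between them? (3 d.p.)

p = (3/4)(1 − e^(−4d/3)) = 0.75 × (1 − e^(-0.294667)) = 0.75 × (1 − 0.744780) = 0.191415.

0.191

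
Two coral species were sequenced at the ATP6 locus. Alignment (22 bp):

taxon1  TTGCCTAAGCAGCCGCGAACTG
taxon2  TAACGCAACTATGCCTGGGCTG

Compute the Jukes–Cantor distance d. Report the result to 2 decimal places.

The sequences differ at 12 of 22 sites, so p = 12/22 ≈ 0.545455.
d = −(3/4) ln(1 − 4p/3) = −0.75 ln(1 − 0.727273) = −0.75 ln(0.272727)
  = −0.75 × (-1.299284) = 0.974463 substitutions/site.

0.97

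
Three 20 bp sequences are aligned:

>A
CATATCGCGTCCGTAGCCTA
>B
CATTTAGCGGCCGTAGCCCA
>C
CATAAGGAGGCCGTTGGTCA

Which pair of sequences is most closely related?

A and B

A–B: 4/20 differ, p = 0.200, d = 0.233.
A–C: 8/20 differ, p = 0.400, d = 0.572.
B–C: 7/20 differ, p = 0.350, d = 0.471.
The smallest distance is between A and B.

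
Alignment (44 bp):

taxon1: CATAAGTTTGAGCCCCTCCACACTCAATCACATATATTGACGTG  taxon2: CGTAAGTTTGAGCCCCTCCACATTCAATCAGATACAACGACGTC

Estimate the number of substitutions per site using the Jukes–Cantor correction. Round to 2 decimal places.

0.18

The sequences differ at 7 of 44 sites (2, 23, 31, 35, 37, 38, 44), so p = 7/44 ≈ 0.159091.
d = −(3/4) ln(1 − 4p/3) = −0.75 ln(1 − 0.212121) = −0.75 ln(0.787879)
  = −0.75 × (-0.238411) = 0.178808 substitutions/site.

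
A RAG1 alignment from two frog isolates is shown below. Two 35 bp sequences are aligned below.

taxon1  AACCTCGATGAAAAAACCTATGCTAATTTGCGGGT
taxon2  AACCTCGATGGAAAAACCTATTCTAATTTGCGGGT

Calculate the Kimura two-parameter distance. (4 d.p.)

0.0595

Of 35 sites, 1 differences are transitions and 1 are transversions, so P = 1/35 ≈ 0.028571 and Q = 1/35 ≈ 0.028571.
Under the Kimura two-parameter model, d = −½ ln(1 − 2P − Q) − ¼ ln(1 − 2Q).
1 − 2P − Q = 0.914287, giving −½ ln(0.914287) = 0.044805.
1 − 2Q = 0.942858, giving −¼ ln(0.942858) = 0.014710.
d = 0.044805 + 0.014710 = 0.059515.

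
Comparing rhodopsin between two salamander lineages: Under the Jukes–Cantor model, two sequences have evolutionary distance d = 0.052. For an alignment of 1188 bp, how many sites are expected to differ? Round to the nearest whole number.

Invert JC69: p = (3/4)(1 − e^(−4d/3)) = 0.75 × (1 − e^(-0.069333)) = 0.75 × (1 − 0.933016) = 0.050238.
Expected differing sites = pL ≈ 0.050238 × 1188 = 59.682744 ≈ 60.

60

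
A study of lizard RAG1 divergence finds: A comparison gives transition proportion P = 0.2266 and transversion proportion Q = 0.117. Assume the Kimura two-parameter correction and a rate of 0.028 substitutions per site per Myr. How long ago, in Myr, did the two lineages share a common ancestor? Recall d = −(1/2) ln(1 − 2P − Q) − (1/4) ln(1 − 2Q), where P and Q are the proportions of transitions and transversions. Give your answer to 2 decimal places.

Under the Kimura two-parameter model, d = −½ ln(1 − 2P − Q) − ¼ ln(1 − 2Q).
1 − 2P − Q = 0.4298, giving −½ ln(0.4298) = 0.422218.
1 − 2Q = 0.766, giving −¼ ln(0.766) = 0.066643.
d = 0.422218 + 0.066643 = 0.488861.
Under a molecular clock d = 2μt, so t = d/(2μ) = 0.488861 / (2 × 0.028) = 8.73 Myr.

8.73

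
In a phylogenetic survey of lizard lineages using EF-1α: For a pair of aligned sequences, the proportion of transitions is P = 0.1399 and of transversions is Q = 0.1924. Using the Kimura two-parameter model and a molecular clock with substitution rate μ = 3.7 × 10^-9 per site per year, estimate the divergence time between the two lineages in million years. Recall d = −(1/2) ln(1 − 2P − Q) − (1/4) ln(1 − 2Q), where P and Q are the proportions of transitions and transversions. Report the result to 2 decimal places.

59.59

Under the Kimura two-parameter model, d = −½ ln(1 − 2P − Q) − ¼ ln(1 − 2Q).
1 − 2P − Q = 0.5278, giving −½ ln(0.5278) = 0.319519.
1 − 2Q = 0.6152, giving −¼ ln(0.6152) = 0.121452.
d = 0.319519 + 0.121452 = 0.440971.
Under a molecular clock d = 2μt, so t = d/(2μ) = 0.440971 / (2 × 3.7 × 10^-9) = 59.59 million years.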